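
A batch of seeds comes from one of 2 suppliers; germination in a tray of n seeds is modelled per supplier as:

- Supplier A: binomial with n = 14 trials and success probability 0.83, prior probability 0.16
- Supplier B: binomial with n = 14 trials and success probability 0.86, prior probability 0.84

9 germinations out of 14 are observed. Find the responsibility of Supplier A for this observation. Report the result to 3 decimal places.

0.268

The responsibility of component k is P(Z=k) f_k(x) divided by Σ_j P(Z=j) f_j(x).
Binomial probabilities:
  p_A = C(14,9)·0.83^9·0.17^5 = 2002·0.18694·0.000141986 = 0.0531388
  p_B = C(14,9)·0.86^9·0.14^5 = 2002·0.257327·5.37824e-05 = 0.0277071
Prior × likelihood for each component:
  P(Z=A)·p_A = 0.16 × 0.0531388 = 0.0085022
  P(Z=B)·p_B = 0.84 × 0.0277071 = 0.0232739
Sum: 0.0085022 + 0.0232739 = 0.0317761
P(Supplier A | x) ≈ 0.268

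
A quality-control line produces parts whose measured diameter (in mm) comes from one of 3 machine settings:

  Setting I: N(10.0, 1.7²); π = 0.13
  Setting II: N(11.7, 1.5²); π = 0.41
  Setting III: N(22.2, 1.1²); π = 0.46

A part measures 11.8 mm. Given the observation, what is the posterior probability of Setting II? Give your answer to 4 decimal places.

0.8620

P(component k | x) = P(Z=k)·f_k(x) / marginal(x), where marginal(x) = Σ_j P(Z=j)·f_j(x).
Normal densities:
  L_I = 0.133973
  L_II = 0.265371
  L_III = 1.4095e-20
Multiply by the mixture weights:
  P(Z=I)·L_I = 0.13 × 0.133973 = 0.0174164
  P(Z=II)·L_II = 0.41 × 0.265371 = 0.108802
  P(Z=III)·L_III = 0.46 × 1.4095e-20 = 6.48372e-21
Normaliser: 0.0174164 + 0.108802 + 6.48372e-21 = 0.126219
So the posterior for Setting II is 0.108802 / 0.126219 ≈ 0.8620.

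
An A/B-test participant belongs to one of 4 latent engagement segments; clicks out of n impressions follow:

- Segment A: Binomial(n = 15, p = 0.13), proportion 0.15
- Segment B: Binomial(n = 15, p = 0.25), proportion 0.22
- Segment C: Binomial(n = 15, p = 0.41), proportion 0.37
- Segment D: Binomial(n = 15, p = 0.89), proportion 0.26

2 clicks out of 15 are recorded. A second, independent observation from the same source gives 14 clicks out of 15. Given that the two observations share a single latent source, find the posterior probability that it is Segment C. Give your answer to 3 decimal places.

0.994

P(component k | x) = π_k·f_k(x) / marginal(x), where marginal(x) = Σ_j π_j·f_j(x).
Since both observations come from the same component, the likelihood for component k is f_k(x₁)·f_k(x₂).
  L_A = [0.290286] × [5.13828e-12] = 1.49157e-12
  L_B = [0.155907] × [4.19095e-08] = 6.53399e-09
  L_C = [0.0185282] × [3.35674e-05] = 6.21943e-07
  L_D = [2.87127e-11] × [0.322808] = 9.26869e-12
Unnormalised posteriors:
  π_A·L_A = 0.15 × 1.49157e-12 = 2.23736e-13
  π_B·L_B = 0.22 × 6.53399e-09 = 1.43748e-09
  π_C·L_C = 0.37 × 6.21943e-07 = 2.30119e-07
  π_D·L_D = 0.26 × 9.26869e-12 = 2.40986e-12
Sum: 2.23736e-13 + 1.43748e-09 + 2.30119e-07 + 2.40986e-12 = 2.31559e-07
P(Segment C | data) ≈ 0.994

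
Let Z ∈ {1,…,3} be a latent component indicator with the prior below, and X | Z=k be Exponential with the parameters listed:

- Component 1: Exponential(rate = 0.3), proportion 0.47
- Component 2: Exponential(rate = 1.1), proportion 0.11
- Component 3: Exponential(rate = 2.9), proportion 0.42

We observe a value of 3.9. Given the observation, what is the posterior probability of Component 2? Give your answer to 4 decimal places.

P(component k | x) = π_k·f_k(x) / marginal(x), where marginal(x) = Σ_j π_j·f_j(x).
Exponential densities:
  L_1 = 0.3·e^(−0.3·3.9) = 0.3·e^(−1.1700) = 0.0931101
  L_2 = 1.1·e^(−1.1·3.9) = 1.1·e^(−4.2900) = 0.0150754
  L_3 = 2.9·e^(−2.9·3.9) = 2.9·e^(−11.3100) = 3.55245e-05
Weight by the priors:
  π_1·L_1 = 0.47 × 0.0931101 = 0.0437617
  π_2·L_2 = 0.11 × 0.0150754 = 0.0016583
  π_3·L_3 = 0.42 × 3.55245e-05 = 1.49203e-05
Evidence: 0.0437617 + 0.0016583 + 1.49203e-05 = 0.045435
So the posterior for Component 2 is 0.0016583 / 0.045435 ≈ 0.0365.

0.0365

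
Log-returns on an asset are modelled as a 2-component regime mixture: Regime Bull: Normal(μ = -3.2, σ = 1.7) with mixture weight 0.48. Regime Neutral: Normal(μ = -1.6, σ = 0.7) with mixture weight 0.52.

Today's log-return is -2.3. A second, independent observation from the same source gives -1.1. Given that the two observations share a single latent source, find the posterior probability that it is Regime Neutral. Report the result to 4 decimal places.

0.8811

The responsibility of component k is P(Z=k) f_k(x) divided by Σ_j P(Z=j) f_j(x).
Since both observations come from the same component, the likelihood for component k is f_k(x₁)·f_k(x₂).
  f_Bull = [0.203986] × [0.109422] = 0.0223205
  f_Neutral = [0.345672] × [0.441593] = 0.152647
Multiply by the mixture weights:
  P(Z=Bull)·f_Bull = 0.48 × 0.0223205 = 0.0107139
  P(Z=Neutral)·f_Neutral = 0.52 × 0.152647 = 0.0793763
Denominator: 0.0107139 + 0.0793763 = 0.0900901
P(Regime Neutral | x) ≈ 0.8811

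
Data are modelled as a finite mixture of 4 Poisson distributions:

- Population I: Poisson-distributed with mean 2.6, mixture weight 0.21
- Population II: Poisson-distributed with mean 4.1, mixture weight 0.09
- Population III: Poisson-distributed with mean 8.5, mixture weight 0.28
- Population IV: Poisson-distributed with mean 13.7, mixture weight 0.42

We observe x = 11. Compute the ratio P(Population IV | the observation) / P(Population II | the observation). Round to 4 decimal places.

The posterior odds equal the prior odds times the likelihood ratio: (π_i/π_j)·(f_i(x)/f_j(x)).
Component likelihoods at x = 11:
  L_I = 6.82945e-05
  L_II = 0.00228486
  L_III = 0.0853001
  L_IV = 0.0897297
Odds = (0.42/0.09) × (0.0897297/0.00228486) = 4.66667 × 39.2714 ≈ 183.2667

183.2667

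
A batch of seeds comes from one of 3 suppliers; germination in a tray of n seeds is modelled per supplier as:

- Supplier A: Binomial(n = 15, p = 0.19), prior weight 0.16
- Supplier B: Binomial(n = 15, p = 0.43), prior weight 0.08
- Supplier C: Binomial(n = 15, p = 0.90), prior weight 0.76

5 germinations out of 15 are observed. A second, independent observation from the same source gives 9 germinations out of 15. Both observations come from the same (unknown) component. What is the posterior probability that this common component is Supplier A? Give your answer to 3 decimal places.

Posterior ∝ prior × likelihood, so P(k | x) ∝ P(Z=k) f_k(x); normalise over all components.
Since both observations come from the same component, the likelihood for component k is f_k(x₁)·f_k(x₂).
  f_A = [C(15,5)·0.19^5·0.81^10 = 3003·0.00024761·0.121577 = 0.0904011] × [0.000456138] = 4.12354e-05
  f_B = [C(15,5)·0.43^5·0.57^10 = 3003·0.0147008·0.00362033 = 0.159826] × [0.0862719] = 0.0137885
  f_C = [C(15,5)·0.90^5·0.10^10 = 3003·0.59049·1e-10 = 1.77324e-07] × [0.00193904] = 3.43839e-10
Unnormalised posteriors:
  P(Z=A)·f_A = 0.16 × 4.12354e-05 = 6.59766e-06
  P(Z=B)·f_B = 0.08 × 0.0137885 = 0.00110308
  P(Z=C)·f_C = 0.76 × 3.43839e-10 = 2.61317e-10
Marginal: 6.59766e-06 + 0.00110308 + 2.61317e-10 = 0.00110967
Responsibility of Supplier A: 6.59766e-06 / 0.00110967 ≈ 0.006

0.006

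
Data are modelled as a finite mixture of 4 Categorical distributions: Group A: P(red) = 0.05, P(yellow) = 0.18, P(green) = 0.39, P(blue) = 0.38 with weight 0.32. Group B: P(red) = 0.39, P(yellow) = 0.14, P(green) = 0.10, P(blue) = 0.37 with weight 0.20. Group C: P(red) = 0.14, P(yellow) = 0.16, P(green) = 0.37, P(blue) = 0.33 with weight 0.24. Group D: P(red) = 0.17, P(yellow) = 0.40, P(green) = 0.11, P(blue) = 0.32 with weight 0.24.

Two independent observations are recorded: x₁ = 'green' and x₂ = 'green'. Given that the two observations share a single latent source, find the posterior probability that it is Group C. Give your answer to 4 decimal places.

0.3801

By Bayes' theorem, P(k | x) = P(Z=k) f_k(x) / Σ_j P(Z=j) f_j(x).
Since both observations come from the same component, the likelihood for component k is f_k(x₁)·f_k(x₂).
  f_A = [0.39] × [0.39] = 0.1521
  f_B = [0.1] × [0.1] = 0.01
  f_C = [0.37] × [0.37] = 0.1369
  f_D = [0.11] × [0.11] = 0.0121
Unnormalised posteriors:
  P(Z=A)·f_A = 0.32 × 0.1521 = 0.048672
  P(Z=B)·f_B = 0.20 × 0.01 = 0.002
  P(Z=C)·f_C = 0.24 × 0.1369 = 0.032856
  P(Z=D)·f_D = 0.24 × 0.0121 = 0.002904
Denominator: 0.048672 + 0.002 + 0.032856 + 0.002904 = 0.086432
P(Group C | x) ≈ 0.3801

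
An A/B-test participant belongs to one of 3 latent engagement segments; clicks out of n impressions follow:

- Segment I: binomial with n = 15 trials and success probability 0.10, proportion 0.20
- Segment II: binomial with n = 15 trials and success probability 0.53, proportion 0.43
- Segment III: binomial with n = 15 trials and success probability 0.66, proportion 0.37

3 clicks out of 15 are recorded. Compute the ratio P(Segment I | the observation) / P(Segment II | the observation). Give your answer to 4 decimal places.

7.5940

Since P(k|x) ∝ w_k f_k(x), the posterior odds are w_i f_i(x) / (w_j f_j(x)).
Evaluate each component's likelihood at the observed value:
  L_I = C(15,3)·0.10^3·0.90^12 = 455·0.001·0.28243 = 0.128505
  L_II = C(15,3)·0.53^3·0.47^12 = 455·0.148877·0.000116191 = 0.0078707
  L_III = C(15,3)·0.66^3·0.34^12 = 455·0.287496·2.38642e-06 = 0.000312169
0.0257011 / 0.0033844 ≈ 7.5940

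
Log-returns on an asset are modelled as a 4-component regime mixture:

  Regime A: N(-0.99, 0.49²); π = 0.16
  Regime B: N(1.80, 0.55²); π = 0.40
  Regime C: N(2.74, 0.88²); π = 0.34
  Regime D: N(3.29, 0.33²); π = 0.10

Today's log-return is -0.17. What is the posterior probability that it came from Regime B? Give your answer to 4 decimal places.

0.0143

Apply Bayes' rule: the posterior for each component is proportional to its prior times its likelihood at x.
Component likelihoods at x = -0.17:
  f_A = 0.200721
  f_B = 0.00118761
  f_C = 0.00191387
  f_D = 1.62538e-24
Prior × likelihood for each component:
  w_A·f_A = 0.16 × 0.200721 = 0.0321154
  w_B·f_B = 0.40 × 0.00118761 = 0.000475044
  w_C·f_C = 0.34 × 0.00191387 = 0.000650715
  w_D·f_D = 0.10 × 1.62538e-24 = 1.62538e-25
Denominator: 0.0321154 + 0.000475044 + 0.000650715 + 1.62538e-25 = 0.0332411
P(Regime B | -0.17) = 0.000475044 / 0.0332411 ≈ 0.0143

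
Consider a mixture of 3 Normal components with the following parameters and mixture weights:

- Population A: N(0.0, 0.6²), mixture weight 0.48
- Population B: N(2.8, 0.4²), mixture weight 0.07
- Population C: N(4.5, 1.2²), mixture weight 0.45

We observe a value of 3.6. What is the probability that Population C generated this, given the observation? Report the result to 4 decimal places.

0.9228

P(component k | x) = π_k·f_k(x) / marginal(x), where marginal(x) = Σ_j π_j·f_j(x).
Component likelihoods at x = 3.6:
  f_A = 1.01265e-08
  f_B = 0.134977
  f_C = 0.250948
Multiply by the mixture weights:
  π_A·f_A = 0.48 × 1.01265e-08 = 4.86071e-09
  π_B·f_B = 0.07 × 0.134977 = 0.00944842
  π_C·f_C = 0.45 × 0.250948 = 0.112927
Normaliser: 4.86071e-09 + 0.00944842 + 0.112927 = 0.122375
P(Population C | data) ≈ 0.9228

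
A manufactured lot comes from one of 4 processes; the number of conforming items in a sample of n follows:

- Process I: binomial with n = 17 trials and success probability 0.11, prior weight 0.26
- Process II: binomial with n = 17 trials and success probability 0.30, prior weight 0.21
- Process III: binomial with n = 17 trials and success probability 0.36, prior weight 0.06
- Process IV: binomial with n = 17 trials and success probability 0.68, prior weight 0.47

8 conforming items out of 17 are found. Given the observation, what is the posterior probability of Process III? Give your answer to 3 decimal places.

P(component k | x) = P(Z=k)·f_k(x) / marginal(x), where marginal(x) = Σ_j P(Z=j)·f_j(x).
Evaluate each component's likelihood at the observed value:
  p_I = 0.000182573
  p_II = 0.0643632
  p_III = 0.123545
  p_IV = 0.0391026
Prior × likelihood for each component:
  P(Z=I)·p_I = 0.26 × 0.000182573 = 4.7469e-05
  P(Z=II)·p_II = 0.21 × 0.0643632 = 0.0135163
  P(Z=III)·p_III = 0.06 × 0.123545 = 0.00741269
  P(Z=IV)·p_IV = 0.47 × 0.0391026 = 0.0183782
Sum: 4.7469e-05 + 0.0135163 + 0.00741269 + 0.0183782 = 0.0393547
P(Process III | 8 conforming items out of 17) ≈ 0.188

0.188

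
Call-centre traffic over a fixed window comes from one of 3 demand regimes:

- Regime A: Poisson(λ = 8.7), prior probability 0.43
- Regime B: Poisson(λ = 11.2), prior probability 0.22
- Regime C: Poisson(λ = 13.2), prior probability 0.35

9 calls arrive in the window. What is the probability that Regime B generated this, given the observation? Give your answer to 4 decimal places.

P(component k | x) = π_k·f_k(x) / marginal(x), where marginal(x) = Σ_j π_j·f_j(x).
Component likelihoods at x = 9 calls:
  p_A = 0.131084
  p_B = 0.104496
  p_C = 0.0620462
Unnormalised posteriors:
  π_A·p_A = 0.43 × 0.131084 = 0.0563659
  π_B·p_B = 0.22 × 0.104496 = 0.0229892
  π_C·p_C = 0.35 × 0.0620462 = 0.0217162
Evidence: 0.0563659 + 0.0229892 + 0.0217162 = 0.101071
Responsibility of Regime B: 0.0229892 / 0.101071 ≈ 0.2275

0.2275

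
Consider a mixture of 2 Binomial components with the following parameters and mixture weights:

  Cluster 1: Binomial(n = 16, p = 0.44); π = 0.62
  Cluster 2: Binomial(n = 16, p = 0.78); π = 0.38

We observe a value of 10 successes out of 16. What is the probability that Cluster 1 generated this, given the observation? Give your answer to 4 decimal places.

0.5915

The responsibility of component k is P(Z=k) f_k(x) divided by Σ_j P(Z=j) f_j(x).
Evaluate each component's likelihood at the observed value:
  f_1 = 0.0671706
  f_2 = 0.0756844
Weight by the priors:
  P(Z=1)·f_1 = 0.62 × 0.0671706 = 0.0416457
  P(Z=2)·f_2 = 0.38 × 0.0756844 = 0.0287601
Denominator: 0.0416457 + 0.0287601 = 0.0704058
P(Cluster 1 | the observation) ≈ 0.5915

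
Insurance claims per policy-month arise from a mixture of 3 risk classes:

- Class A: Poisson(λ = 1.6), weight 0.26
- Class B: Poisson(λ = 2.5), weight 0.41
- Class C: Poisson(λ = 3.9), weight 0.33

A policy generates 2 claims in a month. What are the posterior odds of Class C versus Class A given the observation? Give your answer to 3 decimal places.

0.756

The posterior odds equal the prior odds times the likelihood ratio: (P(Z=i)/P(Z=j))·(f_i(x)/f_j(x)).
Evaluate each component's likelihood at the observed value:
  p_A = 0.258428
  p_B = 0.256516
  p_C = 0.15394
Odds = (0.33/0.26) × (0.15394/0.258428) = 1.26923 × 0.595679 ≈ 0.756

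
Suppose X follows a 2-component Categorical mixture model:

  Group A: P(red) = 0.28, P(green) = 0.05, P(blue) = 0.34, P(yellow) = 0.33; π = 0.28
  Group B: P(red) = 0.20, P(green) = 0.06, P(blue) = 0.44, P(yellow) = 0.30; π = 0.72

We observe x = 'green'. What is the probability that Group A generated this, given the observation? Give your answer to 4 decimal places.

0.2448

Apply Bayes' rule: the posterior for each component is proportional to its prior times its likelihood at x.
Categorical probabilities:
  L_A = P(green | comp) = 0.05
  L_B = P(green | comp) = 0.06
Weight by the priors:
  P(Z=A)·L_A = 0.28 × 0.05 = 0.014
  P(Z=B)·L_B = 0.72 × 0.06 = 0.0432
Sum: 0.014 + 0.0432 = 0.0572
P(Group A | data) ≈ 0.2448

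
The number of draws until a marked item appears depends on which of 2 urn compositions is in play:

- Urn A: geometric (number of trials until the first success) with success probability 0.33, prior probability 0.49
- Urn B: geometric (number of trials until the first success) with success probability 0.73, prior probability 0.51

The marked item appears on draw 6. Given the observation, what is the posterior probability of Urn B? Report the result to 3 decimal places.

Apply Bayes' rule: the posterior for each component is proportional to its prior times its likelihood at x.
Component likelihoods at x = 6:
  L_A = 0.33·(1−0.33)^5 = 0.33·0.135013 = 0.0445541
  L_B = 0.73·(1−0.73)^5 = 0.73·0.00143489 = 0.00104747
Unnormalised posteriors:
  π_A·L_A = 0.49 × 0.0445541 = 0.0218315
  π_B·L_B = 0.51 × 0.00104747 = 0.00053421
Marginal: 0.0218315 + 0.00053421 = 0.0223657
Responsibility of Urn B: 0.00053421 / 0.0223657 ≈ 0.024

0.024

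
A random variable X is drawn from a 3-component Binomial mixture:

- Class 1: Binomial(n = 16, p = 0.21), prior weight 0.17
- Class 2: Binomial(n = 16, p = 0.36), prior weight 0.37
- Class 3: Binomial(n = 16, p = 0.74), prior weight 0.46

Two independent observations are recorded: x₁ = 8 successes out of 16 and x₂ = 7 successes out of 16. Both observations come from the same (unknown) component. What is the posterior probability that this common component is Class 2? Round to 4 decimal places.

0.9815

The responsibility of component k is π_k f_k(x) divided by Σ_j π_j f_j(x).
Since both observations come from the same component, the likelihood for component k is f_k(x₁)·f_k(x₂).
  f_1 = [C(16,8)·0.21^8·0.79^8 = 12870·3.78229e-06·0.151711 = 0.00738499] × [0.0246948] = 0.00018237
  f_2 = [C(16,8)·0.36^8·0.64^8 = 12870·0.000282111·0.0281475 = 0.102197] × [0.161497] = 0.0165045
  f_3 = [C(16,8)·0.74^8·0.26^8 = 12870·0.0899195·2.08827e-05 = 0.0241668] × [0.00754759] = 0.000182401
Unnormalised posteriors:
  π_1·f_1 = 0.17 × 0.00018237 = 3.1003e-05
  π_2·f_2 = 0.37 × 0.0165045 = 0.00610665
  π_3·f_3 = 0.46 × 0.000182401 = 8.39045e-05
Sum: 3.1003e-05 + 0.00610665 + 8.39045e-05 = 0.00622156
P(Class 2 | data) = 0.00610665 / 0.00622156 ≈ 0.9815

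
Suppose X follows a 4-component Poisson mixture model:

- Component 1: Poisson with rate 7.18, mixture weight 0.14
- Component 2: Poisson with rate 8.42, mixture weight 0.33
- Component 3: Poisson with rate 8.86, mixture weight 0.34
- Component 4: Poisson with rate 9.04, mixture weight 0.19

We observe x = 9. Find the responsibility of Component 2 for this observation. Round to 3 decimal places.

0.335

The responsibility of component k is π_k f_k(x) divided by Σ_j π_j f_j(x).
Component likelihoods at x = 9:
  f_1 = 0.106444
  f_2 = 0.129207
  f_3 = 0.131611
  f_4 = 0.131744
Unnormalised posteriors:
  π_1·f_1 = 0.14 × 0.106444 = 0.0149022
  π_2·f_2 = 0.33 × 0.129207 = 0.0426383
  π_3·f_3 = 0.34 × 0.131611 = 0.0447477
  π_4·f_4 = 0.19 × 0.131744 = 0.0250314
Evidence: 0.0149022 + 0.0426383 + 0.0447477 + 0.0250314 = 0.12732
P(Component 2 | data) ≈ 0.335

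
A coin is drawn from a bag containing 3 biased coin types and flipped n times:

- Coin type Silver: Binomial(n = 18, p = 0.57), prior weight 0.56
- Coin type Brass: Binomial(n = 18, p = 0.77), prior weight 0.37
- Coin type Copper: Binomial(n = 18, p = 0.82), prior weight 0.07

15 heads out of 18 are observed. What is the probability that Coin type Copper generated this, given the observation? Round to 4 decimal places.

Apply Bayes' rule: the posterior for each component is proportional to its prior times its likelihood at x.
Evaluate each component's likelihood at the observed value:
  p_Silver = C(18,15)·0.57^15·0.43^3 = 816·0.000217833·0.079507 = 0.0141325
  p_Brass = C(18,15)·0.77^15·0.23^3 = 816·0.0198317·0.012167 = 0.196895
  p_Copper = C(18,15)·0.82^15·0.18^3 = 816·0.0509575·0.005832 = 0.242502
Weight by the priors:
  P(Z=Silver)·p_Silver = 0.56 × 0.0141325 = 0.00791419
  P(Z=Brass)·p_Brass = 0.37 × 0.196895 = 0.0728511
  P(Z=Copper)·p_Copper = 0.07 × 0.242502 = 0.0169751
Evidence: 0.00791419 + 0.0728511 + 0.0169751 = 0.0977405
So the posterior for Coin type Copper is 0.0169751 / 0.0977405 ≈ 0.1737.

0.1737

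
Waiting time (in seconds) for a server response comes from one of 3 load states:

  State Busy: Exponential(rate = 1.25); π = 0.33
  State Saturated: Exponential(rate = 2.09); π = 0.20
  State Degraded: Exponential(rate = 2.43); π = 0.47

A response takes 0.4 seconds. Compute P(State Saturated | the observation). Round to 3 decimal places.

Apply Bayes' rule: the posterior for each component is proportional to its prior times its likelihood at x.
Component likelihoods at x = 0.4 seconds:
  f_Busy = 1.25·e^(−1.25·0.4) = 1.25·e^(−0.5000) = 0.758163
  f_Saturated = 2.09·e^(−2.09·0.4) = 2.09·e^(−0.8360) = 0.905891
  f_Degraded = 2.43·e^(−2.43·0.4) = 2.43·e^(−0.9720) = 0.919331
Multiply by the mixture weights:
  w_Busy·f_Busy = 0.33 × 0.758163 = 0.250194
  w_Saturated·f_Saturated = 0.20 × 0.905891 = 0.181178
  w_Degraded·f_Degraded = 0.47 × 0.919331 = 0.432086
Sum: 0.250194 + 0.181178 + 0.432086 = 0.863458
So the posterior for State Saturated is 0.181178 / 0.863458 ≈ 0.210.

0.210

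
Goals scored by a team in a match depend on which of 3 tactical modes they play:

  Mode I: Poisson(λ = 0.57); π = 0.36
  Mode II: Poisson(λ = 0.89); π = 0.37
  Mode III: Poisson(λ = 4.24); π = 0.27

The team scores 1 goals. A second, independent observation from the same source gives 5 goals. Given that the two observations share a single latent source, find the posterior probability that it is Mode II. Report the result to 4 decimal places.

By Bayes' theorem, P(k | x) = π_k f_k(x) / Σ_j π_j f_j(x).
Since both observations come from the same component, the likelihood for component k is f_k(x₁)·f_k(x₂).
  p_I = [e^(−0.57)·0.57^1/1! = 0.32235] × [0.00028356] = 9.14055e-05
  p_II = [e^(−0.89)·0.89^1/1! = 0.365484] × [0.00191094] = 0.000698417
  p_III = [e^(−4.24)·4.24^1/1! = 0.0610882] × [0.164528] = 0.0100507
Multiply by the mixture weights:
  π_I·p_I = 0.36 × 9.14055e-05 = 3.2906e-05
  π_II·p_II = 0.37 × 0.000698417 = 0.000258414
  π_III·p_III = 0.27 × 0.0100507 = 0.00271369
Denominator: 3.2906e-05 + 0.000258414 + 0.00271369 = 0.00300501
Responsibility of Mode II: 0.000258414 / 0.00300501 ≈ 0.0860

0.0860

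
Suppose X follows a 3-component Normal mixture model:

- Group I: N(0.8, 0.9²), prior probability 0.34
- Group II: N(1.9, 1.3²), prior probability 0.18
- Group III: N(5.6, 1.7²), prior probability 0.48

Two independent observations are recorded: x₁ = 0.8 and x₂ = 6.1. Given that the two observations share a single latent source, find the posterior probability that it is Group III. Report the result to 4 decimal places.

0.8799

Apply Bayes' rule: the posterior for each component is proportional to its prior times its likelihood at x.
Since both observations come from the same component, the likelihood for component k is f_k(x₁)·f_k(x₂).
  f_I = [(1/(0.9·√(2π)))·exp(−(0.8−0.8)²/(2·0.9²)) = 0.443269·exp(-0.00000) = 0.443269] × [1.30682e-08] = 5.79273e-09
  f_II = [(1/(1.3·√(2π)))·exp(−(0.8−1.9)²/(2·1.3²)) = 0.306879·exp(-0.35799) = 0.214533] × [0.00166116] = 0.000356374
  f_III = [(1/(1.7·√(2π)))·exp(−(0.8−5.6)²/(2·1.7²)) = 0.234672·exp(-3.98616) = 0.00435807] × [0.224738] = 0.000979425
Weight by the priors:
  P(Z=I)·f_I = 0.34 × 5.79273e-09 = 1.96953e-09
  P(Z=II)·f_II = 0.18 × 0.000356374 = 6.41474e-05
  P(Z=III)·f_III = 0.48 × 0.000979425 = 0.000470124
Denominator: 1.96953e-09 + 6.41474e-05 + 0.000470124 = 0.000534273
P(Group III | x) = 0.000470124 / 0.000534273 ≈ 0.8799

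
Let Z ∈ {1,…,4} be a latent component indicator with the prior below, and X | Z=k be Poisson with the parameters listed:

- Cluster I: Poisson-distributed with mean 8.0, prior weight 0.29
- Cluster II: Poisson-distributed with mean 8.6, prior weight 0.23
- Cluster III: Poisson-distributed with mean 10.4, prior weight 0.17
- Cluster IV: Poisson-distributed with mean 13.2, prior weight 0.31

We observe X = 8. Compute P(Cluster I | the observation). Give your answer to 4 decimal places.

The responsibility of component k is w_k f_k(x) divided by Σ_j w_j f_j(x).
Poisson probabilities:
  L_I = e^(−8.0)·8.0^8/8! = 0.139587
  L_II = e^(−8.6)·8.6^8/8! = 0.136626
  L_III = e^(−10.4)·10.4^8/8! = 0.103296
  L_IV = e^(−13.2)·13.2^8/8! = 0.0423042
Weight by the priors:
  w_I·L_I = 0.29 × 0.139587 = 0.0404801
  w_II·L_II = 0.23 × 0.136626 = 0.0314241
  w_III·L_III = 0.17 × 0.103296 = 0.0175603
  w_IV·L_IV = 0.31 × 0.0423042 = 0.0131143
Evidence: 0.0404801 + 0.0314241 + 0.0175603 + 0.0131143 = 0.102579
So the posterior for Cluster I is 0.0404801 / 0.102579 ≈ 0.3946.

0.3946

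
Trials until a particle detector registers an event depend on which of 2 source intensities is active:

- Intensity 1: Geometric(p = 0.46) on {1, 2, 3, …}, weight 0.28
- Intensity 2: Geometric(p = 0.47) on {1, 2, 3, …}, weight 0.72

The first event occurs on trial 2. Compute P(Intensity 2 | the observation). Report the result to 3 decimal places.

0.721

By Bayes' theorem, P(k | x) = w_k f_k(x) / Σ_j w_j f_j(x).
Component likelihoods at x = 2:
  f_1 = 0.2484
  f_2 = 0.2491
Unnormalised posteriors:
  w_1·f_1 = 0.28 × 0.2484 = 0.069552
  w_2·f_2 = 0.72 × 0.2491 = 0.179352
Sum: 0.069552 + 0.179352 = 0.248904
P(Intensity 2 | the observation) = 0.179352 / 0.248904 ≈ 0.721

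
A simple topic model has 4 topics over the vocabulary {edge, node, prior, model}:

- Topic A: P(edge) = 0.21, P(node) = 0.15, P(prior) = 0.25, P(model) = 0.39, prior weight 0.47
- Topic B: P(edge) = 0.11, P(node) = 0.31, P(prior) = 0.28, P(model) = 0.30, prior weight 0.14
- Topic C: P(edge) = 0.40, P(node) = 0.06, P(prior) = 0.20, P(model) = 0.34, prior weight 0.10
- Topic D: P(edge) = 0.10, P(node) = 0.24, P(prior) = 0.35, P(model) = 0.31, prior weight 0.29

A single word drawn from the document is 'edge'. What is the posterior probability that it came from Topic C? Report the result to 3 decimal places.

0.218

By Bayes' theorem, P(k | x) = P(Z=k) f_k(x) / Σ_j P(Z=j) f_j(x).
Categorical probabilities:
  f_A = P(edge | comp) = 0.21
  f_B = P(edge | comp) = 0.11
  f_C = P(edge | comp) = 0.40
  f_D = P(edge | comp) = 0.10
Prior × likelihood for each component:
  P(Z=A)·f_A = 0.47 × 0.21 = 0.0987
  P(Z=B)·f_B = 0.14 × 0.11 = 0.0154
  P(Z=C)·f_C = 0.10 × 0.4 = 0.04
  P(Z=D)·f_D = 0.29 × 0.1 = 0.029
Normaliser: 0.0987 + 0.0154 + 0.04 + 0.029 = 0.1831
P(Topic C | 'edge') ≈ 0.218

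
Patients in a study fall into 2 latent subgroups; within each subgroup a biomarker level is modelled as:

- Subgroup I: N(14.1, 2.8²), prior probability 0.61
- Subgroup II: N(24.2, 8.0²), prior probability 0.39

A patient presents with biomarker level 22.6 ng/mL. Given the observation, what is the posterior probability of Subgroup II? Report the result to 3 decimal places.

By Bayes' theorem, P(k | x) = π_k f_k(x) / Σ_j π_j f_j(x).
Evaluate each component's likelihood at the observed value:
  f_I = 0.00142108
  f_II = 0.0488803
Prior × likelihood for each component:
  π_I·f_I = 0.61 × 0.00142108 = 0.000866858
  π_II·f_II = 0.39 × 0.0488803 = 0.0190633
Denominator: 0.000866858 + 0.0190633 = 0.0199302
P(Subgroup II | 22.6 ng/mL) = 0.0190633 / 0.0199302 ≈ 0.957

0.957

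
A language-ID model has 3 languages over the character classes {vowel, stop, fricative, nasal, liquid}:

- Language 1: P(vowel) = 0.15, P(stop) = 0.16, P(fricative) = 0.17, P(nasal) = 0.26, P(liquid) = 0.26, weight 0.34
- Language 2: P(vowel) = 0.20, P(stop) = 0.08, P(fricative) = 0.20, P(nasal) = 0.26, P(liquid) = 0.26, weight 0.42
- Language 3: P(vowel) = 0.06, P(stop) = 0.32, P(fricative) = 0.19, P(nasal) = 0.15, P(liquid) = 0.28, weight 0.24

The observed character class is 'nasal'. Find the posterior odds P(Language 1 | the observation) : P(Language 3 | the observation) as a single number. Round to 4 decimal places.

Since P(k|x) ∝ π_k f_k(x), the posterior odds are π_i f_i(x) / (π_j f_j(x)).
Categorical probabilities:
  L_1 = 0.26
  L_2 = 0.26
  L_3 = 0.15
Posterior odds = (π_1·L_1) / (π_3·L_3) = (0.34·0.26) / (0.24·0.15) = 0.0884 / 0.036 ≈ 2.4556

2.4556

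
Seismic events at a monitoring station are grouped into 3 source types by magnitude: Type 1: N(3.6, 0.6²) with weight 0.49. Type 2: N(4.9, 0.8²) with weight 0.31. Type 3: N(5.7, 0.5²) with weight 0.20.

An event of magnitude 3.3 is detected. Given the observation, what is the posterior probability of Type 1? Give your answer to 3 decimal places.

0.932

Posterior ∝ prior × likelihood, so P(k | x) ∝ P(Z=k) f_k(x); normalise over all components.
Component likelihoods at x = 3.3:
  p_1 = (1/(0.6·√(2π)))·exp(−(3.3−3.6)²/(2·0.6²)) = 0.664904·exp(-0.12500) = 0.586776
  p_2 = (1/(0.8·√(2π)))·exp(−(3.3−4.9)²/(2·0.8²)) = 0.498678·exp(-2.00000) = 0.0674887
  p_3 = (1/(0.5·√(2π)))·exp(−(3.3−5.7)²/(2·0.5²)) = 0.797885·exp(-11.52000) = 7.9226e-06
Weight by the priors:
  P(Z=1)·p_1 = 0.49 × 0.586776 = 0.28752
  P(Z=2)·p_2 = 0.31 × 0.0674887 = 0.0209215
  P(Z=3)·p_3 = 0.20 × 7.9226e-06 = 1.58452e-06
Sum: 0.28752 + 0.0209215 + 1.58452e-06 = 0.308443
So the posterior for Type 1 is 0.28752 / 0.308443 ≈ 0.932.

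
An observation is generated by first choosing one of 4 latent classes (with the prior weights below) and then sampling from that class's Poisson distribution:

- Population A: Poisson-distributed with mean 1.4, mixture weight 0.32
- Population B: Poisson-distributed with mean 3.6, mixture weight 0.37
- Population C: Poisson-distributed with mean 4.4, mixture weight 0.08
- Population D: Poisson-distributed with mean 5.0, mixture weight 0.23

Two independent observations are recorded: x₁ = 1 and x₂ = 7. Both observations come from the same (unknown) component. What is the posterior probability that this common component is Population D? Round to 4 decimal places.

0.2944

By Bayes' theorem, P(k | x) = w_k f_k(x) / Σ_j w_j f_j(x).
Since both observations come from the same component, the likelihood for component k is f_k(x₁)·f_k(x₂).
  p_A = [e^(−1.4)·1.4^1/1! = 0.345236] × [0.000515767] = 0.000178061
  p_B = [e^(−3.6)·3.6^1/1! = 0.0983654] × [0.0424841] = 0.00417897
  p_C = [e^(−4.4)·4.4^1/1! = 0.0540203] × [0.0777754] = 0.00420145
  p_D = [e^(−5.0)·5.0^1/1! = 0.0336897] × [0.104445] = 0.00351872
Prior × likelihood for each component:
  w_A·p_A = 0.32 × 0.000178061 = 5.69796e-05
  w_B·p_B = 0.37 × 0.00417897 = 0.00154622
  w_C·p_C = 0.08 × 0.00420145 = 0.000336116
  w_D·p_D = 0.23 × 0.00351872 = 0.000809306
Normaliser: 5.69796e-05 + 0.00154622 + 0.000336116 + 0.000809306 = 0.00274862
Responsibility of Population D: 0.000809306 / 0.00274862 ≈ 0.2944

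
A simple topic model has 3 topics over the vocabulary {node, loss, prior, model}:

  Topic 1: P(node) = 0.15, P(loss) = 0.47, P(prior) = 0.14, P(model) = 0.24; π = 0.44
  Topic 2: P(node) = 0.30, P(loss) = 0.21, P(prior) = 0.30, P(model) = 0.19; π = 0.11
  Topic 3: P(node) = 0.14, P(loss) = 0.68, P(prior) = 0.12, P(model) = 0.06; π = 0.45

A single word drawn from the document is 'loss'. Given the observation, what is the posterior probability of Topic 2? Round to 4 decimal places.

Apply Bayes' rule: the posterior for each component is proportional to its prior times its likelihood at x.
Categorical probabilities:
  f_1 = P(loss | comp) = 0.47
  f_2 = P(loss | comp) = 0.21
  f_3 = P(loss | comp) = 0.68
Weight by the priors:
  P(Z=1)·f_1 = 0.44 × 0.47 = 0.2068
  P(Z=2)·f_2 = 0.11 × 0.21 = 0.0231
  P(Z=3)·f_3 = 0.45 × 0.68 = 0.306
Marginal: 0.2068 + 0.0231 + 0.306 = 0.5359
Responsibility of Topic 2: 0.0231 / 0.5359 ≈ 0.0431

0.0431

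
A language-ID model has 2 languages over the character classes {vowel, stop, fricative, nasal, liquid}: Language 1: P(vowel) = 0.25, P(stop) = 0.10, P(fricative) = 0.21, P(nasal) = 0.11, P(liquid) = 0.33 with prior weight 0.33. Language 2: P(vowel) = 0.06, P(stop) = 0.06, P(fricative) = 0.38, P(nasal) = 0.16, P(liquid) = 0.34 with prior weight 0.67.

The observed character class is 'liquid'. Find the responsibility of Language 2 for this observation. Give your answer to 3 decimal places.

The responsibility of component k is P(Z=k) f_k(x) divided by Σ_j P(Z=j) f_j(x).
Evaluate each component's likelihood at the observed value:
  p_1 = 0.33
  p_2 = 0.34
Unnormalised posteriors:
  P(Z=1)·p_1 = 0.33 × 0.33 = 0.1089
  P(Z=2)·p_2 = 0.67 × 0.34 = 0.2278
Evidence: 0.1089 + 0.2278 = 0.3367
P(Language 2 | the observation) ≈ 0.677

0.677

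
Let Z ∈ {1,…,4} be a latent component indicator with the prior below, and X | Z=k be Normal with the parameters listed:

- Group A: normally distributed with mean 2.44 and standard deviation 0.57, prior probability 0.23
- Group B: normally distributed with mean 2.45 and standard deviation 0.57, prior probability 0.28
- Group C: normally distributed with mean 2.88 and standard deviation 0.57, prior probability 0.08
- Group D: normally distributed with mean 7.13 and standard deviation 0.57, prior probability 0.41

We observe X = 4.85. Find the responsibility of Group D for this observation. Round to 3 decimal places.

0.335

The responsibility of component k is π_k f_k(x) divided by Σ_j π_j f_j(x).
Evaluate each component's likelihood at the observed value:
  f_A = (1/(0.57·√(2π)))·exp(−(4.85−2.44)²/(2·0.57²)) = 0.699899·exp(-8.93829) = 9.18725e-05
  f_B = (1/(0.57·√(2π)))·exp(−(4.85−2.45)²/(2·0.57²)) = 0.699899·exp(-8.86427) = 9.89312e-05
  f_C = (1/(0.57·√(2π)))·exp(−(4.85−2.88)²/(2·0.57²)) = 0.699899·exp(-5.97245) = 0.00178333
  f_D = (1/(0.57·√(2π)))·exp(−(4.85−7.13)²/(2·0.57²)) = 0.699899·exp(-8.00000) = 0.00023479
Unnormalised posteriors:
  π_A·f_A = 0.23 × 9.18725e-05 = 2.11307e-05
  π_B·f_B = 0.28 × 9.89312e-05 = 2.77007e-05
  π_C·f_C = 0.08 × 0.00178333 = 0.000142666
  π_D·f_D = 0.41 × 0.00023479 = 9.62638e-05
Marginal: 2.11307e-05 + 2.77007e-05 + 0.000142666 + 9.62638e-05 = 0.000287762
P(Group D | the observation) = 9.62638e-05 / 0.000287762 ≈ 0.335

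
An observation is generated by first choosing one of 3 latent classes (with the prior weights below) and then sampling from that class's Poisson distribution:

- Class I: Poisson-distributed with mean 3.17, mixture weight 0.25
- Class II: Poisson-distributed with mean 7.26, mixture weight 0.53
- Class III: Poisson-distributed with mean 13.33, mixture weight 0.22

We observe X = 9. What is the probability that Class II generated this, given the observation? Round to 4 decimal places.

0.8040

P(component k | x) = P(Z=k)·f_k(x) / marginal(x), where marginal(x) = Σ_j P(Z=j)·f_j(x).
Poisson probabilities:
  f_I = e^(−3.17)·3.17^9/9! = 0.0037416
  f_II = e^(−7.26)·7.26^9/9! = 0.108565
  f_III = e^(−13.33)·13.33^9/9! = 0.0595063
Weight by the priors:
  P(Z=I)·f_I = 0.25 × 0.0037416 = 0.000935399
  P(Z=II)·f_II = 0.53 × 0.108565 = 0.0575393
  P(Z=III)·f_III = 0.22 × 0.0595063 = 0.0130914
Sum: 0.000935399 + 0.0575393 + 0.0130914 = 0.0715661
Responsibility of Class II: 0.0575393 / 0.0715661 ≈ 0.8040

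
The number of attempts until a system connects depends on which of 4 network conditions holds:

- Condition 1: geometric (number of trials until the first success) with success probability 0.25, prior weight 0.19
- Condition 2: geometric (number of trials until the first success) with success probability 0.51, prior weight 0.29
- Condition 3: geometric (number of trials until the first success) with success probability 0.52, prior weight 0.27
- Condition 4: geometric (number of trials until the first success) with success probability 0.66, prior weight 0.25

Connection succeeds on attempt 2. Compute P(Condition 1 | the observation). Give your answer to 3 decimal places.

By Bayes' theorem, P(k | x) = π_k f_k(x) / Σ_j π_j f_j(x).
Evaluate each component's likelihood at the observed value:
  p_1 = 0.1875
  p_2 = 0.2499
  p_3 = 0.2496
  p_4 = 0.2244
Unnormalised posteriors:
  π_1·p_1 = 0.19 × 0.1875 = 0.035625
  π_2·p_2 = 0.29 × 0.2499 = 0.072471
  π_3·p_3 = 0.27 × 0.2496 = 0.067392
  π_4·p_4 = 0.25 × 0.2244 = 0.0561
Denominator: 0.035625 + 0.072471 + 0.067392 + 0.0561 = 0.231588
So the posterior for Condition 1 is 0.035625 / 0.231588 ≈ 0.154.

0.154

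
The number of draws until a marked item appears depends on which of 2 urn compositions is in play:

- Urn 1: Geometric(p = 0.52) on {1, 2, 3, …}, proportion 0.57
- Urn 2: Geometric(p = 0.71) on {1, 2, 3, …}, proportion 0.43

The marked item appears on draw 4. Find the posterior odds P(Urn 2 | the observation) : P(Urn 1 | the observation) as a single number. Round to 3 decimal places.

0.227

Posterior odds = (w_i f_i(x)) / (w_j f_j(x)); the normalising sum cancels.
Component likelihoods at x = 4:
  p_1 = 0.0575078
  p_2 = 0.0173162
0.00744596 / 0.0327795 ≈ 0.227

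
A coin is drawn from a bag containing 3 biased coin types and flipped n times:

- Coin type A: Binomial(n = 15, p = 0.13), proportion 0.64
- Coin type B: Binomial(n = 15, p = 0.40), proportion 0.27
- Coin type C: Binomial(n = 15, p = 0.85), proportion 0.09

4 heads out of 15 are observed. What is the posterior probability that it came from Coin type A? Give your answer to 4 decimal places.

0.6117

The responsibility of component k is w_k f_k(x) divided by Σ_j w_j f_j(x).
Binomial probabilities:
  p_A = C(15,4)·0.13^4·0.87^11 = 1365·0.00028561·0.216128 = 0.0842593
  p_B = C(15,4)·0.40^4·0.60^11 = 1365·0.0256·0.00362797 = 0.126776
  p_C = C(15,4)·0.85^4·0.15^11 = 1365·0.522006·8.64976e-10 = 6.16328e-07
Weight by the priors:
  w_A·p_A = 0.64 × 0.0842593 = 0.053926
  w_B·p_B = 0.27 × 0.126776 = 0.0342295
  w_C·p_C = 0.09 × 6.16328e-07 = 5.54696e-08
Denominator: 0.053926 + 0.0342295 + 5.54696e-08 = 0.0881555
P(Coin type A | the observation) = 0.053926 / 0.0881555 ≈ 0.6117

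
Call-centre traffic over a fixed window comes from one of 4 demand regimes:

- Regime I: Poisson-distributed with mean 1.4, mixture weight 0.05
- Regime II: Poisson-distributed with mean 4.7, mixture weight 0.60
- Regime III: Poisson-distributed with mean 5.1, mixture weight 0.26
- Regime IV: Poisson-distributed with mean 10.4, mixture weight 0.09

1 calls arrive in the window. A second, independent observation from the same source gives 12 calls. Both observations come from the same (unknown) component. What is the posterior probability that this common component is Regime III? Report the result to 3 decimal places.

The responsibility of component k is π_k f_k(x) divided by Σ_j π_j f_j(x).
Since both observations come from the same component, the likelihood for component k is f_k(x₁)·f_k(x₂).
  f_I = [e^(−1.4)·1.4^1/1! = 0.345236] × [2.91868e-08] = 1.00763e-08
  f_II = [e^(−4.7)·4.7^1/1! = 0.0427478] × [0.00220624] = 9.4312e-05
  f_III = [e^(−5.1)·5.1^1/1! = 0.0310934] × [0.00394097] = 0.000122538
  f_IV = [e^(−10.4)·10.4^1/1! = 0.000316498] × [0.101719] = 3.21937e-05
Unnormalised posteriors:
  π_I·f_I = 0.05 × 1.00763e-08 = 5.03817e-10
  π_II·f_II = 0.60 × 9.4312e-05 = 5.65872e-05
  π_III·f_III = 0.26 × 0.000122538 = 3.18599e-05
  π_IV·f_IV = 0.09 × 3.21937e-05 = 2.89744e-06
Normaliser: 5.03817e-10 + 5.65872e-05 + 3.18599e-05 + 2.89744e-06 = 9.13451e-05
P(Regime III | x) = 3.18599e-05 / 9.13451e-05 ≈ 0.349

0.349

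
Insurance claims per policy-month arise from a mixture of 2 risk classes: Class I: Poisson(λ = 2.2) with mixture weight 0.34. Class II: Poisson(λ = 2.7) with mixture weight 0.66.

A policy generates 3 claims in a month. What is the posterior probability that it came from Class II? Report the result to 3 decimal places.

0.685

Posterior ∝ prior × likelihood, so P(k | x) ∝ π_k f_k(x); normalise over all components.
Poisson probabilities:
  p_I = e^(−2.2)·2.2^3/3! = 0.196639
  p_II = e^(−2.7)·2.7^3/3! = 0.220468
Unnormalised posteriors:
  π_I·p_I = 0.34 × 0.196639 = 0.0668571
  π_II·p_II = 0.66 × 0.220468 = 0.145509
Sum: 0.0668571 + 0.145509 = 0.212366
P(Class II | x) ≈ 0.685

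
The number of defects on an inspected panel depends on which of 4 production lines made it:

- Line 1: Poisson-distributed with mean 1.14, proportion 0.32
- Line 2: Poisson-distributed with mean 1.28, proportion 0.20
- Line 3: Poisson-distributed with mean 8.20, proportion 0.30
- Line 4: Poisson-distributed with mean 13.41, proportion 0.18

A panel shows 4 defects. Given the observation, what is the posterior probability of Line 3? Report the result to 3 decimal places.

Posterior ∝ prior × likelihood, so P(k | x) ∝ w_k f_k(x); normalise over all components.
Evaluate each component's likelihood at the observed value:
  f_1 = e^(−1.14)·1.14^4/4! = 0.0225067
  f_2 = e^(−1.28)·1.28^4/4! = 0.0310979
  f_3 = e^(−8.20)·8.20^4/4! = 0.0517404
  f_4 = e^(−13.41)·13.41^4/4! = 0.00202123
Weight by the priors:
  w_1·f_1 = 0.32 × 0.0225067 = 0.00720215
  w_2·f_2 = 0.20 × 0.0310979 = 0.00621959
  w_3·f_3 = 0.30 × 0.0517404 = 0.0155221
  w_4·f_4 = 0.18 × 0.00202123 = 0.000363821
Normaliser: 0.00720215 + 0.00621959 + 0.0155221 + 0.000363821 = 0.0293077
P(Line 3 | the observation) ≈ 0.530

0.530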